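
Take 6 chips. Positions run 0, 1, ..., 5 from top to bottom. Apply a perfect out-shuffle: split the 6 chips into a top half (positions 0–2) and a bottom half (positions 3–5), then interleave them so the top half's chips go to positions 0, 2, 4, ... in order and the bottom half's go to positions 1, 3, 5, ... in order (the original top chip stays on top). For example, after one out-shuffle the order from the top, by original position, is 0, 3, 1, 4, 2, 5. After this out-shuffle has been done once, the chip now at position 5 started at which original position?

5

Work backwards from position 5, undoing one out-shuffle at a time:
5 ← 5
So the chip now at position 5 started at position 5.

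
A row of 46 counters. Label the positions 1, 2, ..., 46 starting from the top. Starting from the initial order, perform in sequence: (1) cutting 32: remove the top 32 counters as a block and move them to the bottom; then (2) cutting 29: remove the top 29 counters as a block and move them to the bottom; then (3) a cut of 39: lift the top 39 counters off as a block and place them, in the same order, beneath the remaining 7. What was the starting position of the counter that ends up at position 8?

16

Undo the operations in reverse order, starting from position 8:
  undo op 3 (cut 39): 8 ← 1
  undo op 2 (cut 29): 1 ← 30
  undo op 1 (cut 32): 30 ← 16
So the counter at position 8 came from original position 16.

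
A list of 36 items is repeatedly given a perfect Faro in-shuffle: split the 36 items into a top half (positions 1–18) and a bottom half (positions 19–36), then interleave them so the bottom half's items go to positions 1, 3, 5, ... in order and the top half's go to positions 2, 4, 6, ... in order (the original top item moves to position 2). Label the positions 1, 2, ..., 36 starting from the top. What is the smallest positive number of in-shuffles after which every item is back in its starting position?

The in-shuffle permutes the 36 positions with cycle lengths [36].
Every item is home exactly when every cycle has completed a whole number of laps, i.e. after lcm(36) = 36 in-shuffles.

36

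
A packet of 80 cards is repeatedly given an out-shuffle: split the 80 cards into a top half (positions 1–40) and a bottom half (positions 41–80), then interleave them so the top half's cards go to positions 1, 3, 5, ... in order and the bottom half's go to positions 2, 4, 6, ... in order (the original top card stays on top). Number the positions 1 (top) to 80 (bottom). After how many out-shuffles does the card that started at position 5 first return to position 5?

39

Follow position 5 under repeated out-shuffles:
5 → 9 → 17 → 33 → 65 → 50 → 20 → 39 → ... → 5 (length 39)
It first returns after 39 out-shuffles.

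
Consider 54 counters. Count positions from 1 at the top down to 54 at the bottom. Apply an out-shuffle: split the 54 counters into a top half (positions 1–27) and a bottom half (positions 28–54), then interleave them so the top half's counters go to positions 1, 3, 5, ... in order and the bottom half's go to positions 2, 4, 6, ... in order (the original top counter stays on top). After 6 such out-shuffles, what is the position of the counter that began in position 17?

Track the counter's position through each out-shuffle:
17 → 33 → 12 → 23 → 45 → 36 → 18

18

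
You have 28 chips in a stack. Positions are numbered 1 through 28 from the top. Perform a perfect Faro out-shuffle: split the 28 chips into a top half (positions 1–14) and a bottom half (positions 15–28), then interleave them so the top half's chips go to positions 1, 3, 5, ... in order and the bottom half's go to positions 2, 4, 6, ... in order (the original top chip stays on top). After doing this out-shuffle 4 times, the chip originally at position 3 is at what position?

Track the chip's position through each out-shuffle:
3 → 5 → 9 → 17 → 6

6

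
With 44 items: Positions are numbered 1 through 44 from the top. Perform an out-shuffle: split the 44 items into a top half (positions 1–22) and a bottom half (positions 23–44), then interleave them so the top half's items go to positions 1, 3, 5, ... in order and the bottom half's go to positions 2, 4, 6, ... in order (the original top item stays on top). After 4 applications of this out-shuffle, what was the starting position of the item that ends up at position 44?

44

Work backwards from position 44, undoing one out-shuffle at a time:
44 ← 44 ← 44 ← 44 ← 44
So the item now at position 44 started at position 44.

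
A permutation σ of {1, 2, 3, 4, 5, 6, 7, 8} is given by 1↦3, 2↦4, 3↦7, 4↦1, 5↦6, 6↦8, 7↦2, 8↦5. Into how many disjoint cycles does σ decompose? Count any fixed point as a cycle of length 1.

2

Cycle decomposition: (1 3 7 2 4) (5 6 8).
2 cycles.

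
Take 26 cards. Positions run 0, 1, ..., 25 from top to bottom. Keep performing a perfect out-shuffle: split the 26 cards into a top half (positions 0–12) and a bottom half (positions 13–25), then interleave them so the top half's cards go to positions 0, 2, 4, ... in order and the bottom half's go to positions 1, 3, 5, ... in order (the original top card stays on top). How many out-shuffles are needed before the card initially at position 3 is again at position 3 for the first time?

Follow position 3 under repeated out-shuffles:
3 → 6 → 12 → 24 → 23 → 21 → 17 → 9 → 18 → 11 → 22 → 19 → 13 → 1 → 2 → 4 → 8 → 16 → 7 → 14 → 3
It first returns after 20 out-shuffles.

20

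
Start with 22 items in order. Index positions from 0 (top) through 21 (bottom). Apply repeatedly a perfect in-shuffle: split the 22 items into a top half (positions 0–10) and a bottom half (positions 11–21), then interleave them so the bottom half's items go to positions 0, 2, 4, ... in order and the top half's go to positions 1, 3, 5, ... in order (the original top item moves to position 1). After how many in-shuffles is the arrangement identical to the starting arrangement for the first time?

11

The in-shuffle permutes the 22 positions with cycle lengths [11, 11].
Every item is home exactly when every cycle has completed a whole number of laps, i.e. after lcm(11) = 11 in-shuffles.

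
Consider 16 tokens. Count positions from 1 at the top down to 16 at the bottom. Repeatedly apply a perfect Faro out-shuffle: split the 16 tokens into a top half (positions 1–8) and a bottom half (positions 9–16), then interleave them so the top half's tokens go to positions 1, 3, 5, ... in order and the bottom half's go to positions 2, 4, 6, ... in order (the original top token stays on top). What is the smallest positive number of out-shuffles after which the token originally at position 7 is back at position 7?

Follow position 7 under repeated out-shuffles:
7 → 13 → 10 → 4 → 7
It first returns after 4 out-shuffles.

4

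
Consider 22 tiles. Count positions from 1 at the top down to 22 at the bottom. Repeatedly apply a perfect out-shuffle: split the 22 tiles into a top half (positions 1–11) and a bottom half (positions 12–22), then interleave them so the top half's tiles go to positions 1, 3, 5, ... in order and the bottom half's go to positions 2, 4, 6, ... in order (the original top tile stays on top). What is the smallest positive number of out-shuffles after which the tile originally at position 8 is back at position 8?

2

Follow position 8 under repeated out-shuffles:
8 → 15 → 8
It first returns after 2 out-shuffles.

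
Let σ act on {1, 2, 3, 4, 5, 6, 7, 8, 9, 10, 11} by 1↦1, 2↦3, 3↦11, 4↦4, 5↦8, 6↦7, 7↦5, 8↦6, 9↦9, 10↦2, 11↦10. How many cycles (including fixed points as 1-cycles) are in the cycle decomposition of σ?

Cycle decomposition: (1) (2 3 11 10) (4) (5 8 6 7) (9).
5 cycles.

5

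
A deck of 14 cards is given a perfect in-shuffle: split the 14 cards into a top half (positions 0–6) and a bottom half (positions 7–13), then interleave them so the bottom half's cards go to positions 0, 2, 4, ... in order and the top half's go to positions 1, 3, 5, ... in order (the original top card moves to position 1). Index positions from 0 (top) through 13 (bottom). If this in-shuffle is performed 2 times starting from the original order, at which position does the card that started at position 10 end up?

13

Track the card's position through each in-shuffle:
10 → 6 → 13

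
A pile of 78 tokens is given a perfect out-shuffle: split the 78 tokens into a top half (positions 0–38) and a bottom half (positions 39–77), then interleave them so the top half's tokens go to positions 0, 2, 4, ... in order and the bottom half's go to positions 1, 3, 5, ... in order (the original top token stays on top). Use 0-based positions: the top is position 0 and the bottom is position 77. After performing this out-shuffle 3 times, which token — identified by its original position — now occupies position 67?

Work backwards from position 67, undoing one out-shuffle at a time:
67 ← 72 ← 36 ← 18
So the token now at position 67 started at position 18.

18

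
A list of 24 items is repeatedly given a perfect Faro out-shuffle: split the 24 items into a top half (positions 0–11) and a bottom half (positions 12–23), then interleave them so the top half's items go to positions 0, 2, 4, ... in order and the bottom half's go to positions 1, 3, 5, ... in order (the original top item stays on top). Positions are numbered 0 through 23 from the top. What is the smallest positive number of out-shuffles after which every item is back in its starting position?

The out-shuffle permutes the 24 positions with cycle lengths [1, 1, 11, 11].
Every item is home exactly when every cycle has completed a whole number of laps, i.e. after lcm(1, 11) = 11 out-shuffles.

11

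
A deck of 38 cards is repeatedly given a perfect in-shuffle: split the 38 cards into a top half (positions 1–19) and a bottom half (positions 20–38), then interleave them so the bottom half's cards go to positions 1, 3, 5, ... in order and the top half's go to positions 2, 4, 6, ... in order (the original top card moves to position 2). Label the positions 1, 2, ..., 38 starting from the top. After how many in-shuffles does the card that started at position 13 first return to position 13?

2

Follow position 13 under repeated in-shuffles:
13 → 26 → 13
It first returns after 2 in-shuffles.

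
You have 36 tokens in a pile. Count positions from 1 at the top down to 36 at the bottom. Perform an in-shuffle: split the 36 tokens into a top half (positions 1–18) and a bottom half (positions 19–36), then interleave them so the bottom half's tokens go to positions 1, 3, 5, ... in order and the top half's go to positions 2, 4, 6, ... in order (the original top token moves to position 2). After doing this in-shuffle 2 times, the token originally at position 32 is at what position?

Track the token's position through each in-shuffle:
32 → 27 → 17

17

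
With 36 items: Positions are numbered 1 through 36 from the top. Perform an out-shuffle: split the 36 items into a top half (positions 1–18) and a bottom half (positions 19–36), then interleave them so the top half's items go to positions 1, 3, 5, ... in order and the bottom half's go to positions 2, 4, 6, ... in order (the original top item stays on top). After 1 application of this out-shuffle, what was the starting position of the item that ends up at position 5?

3

Work backwards from position 5, undoing one out-shuffle at a time:
5 ← 3
So the item now at position 5 started at position 3.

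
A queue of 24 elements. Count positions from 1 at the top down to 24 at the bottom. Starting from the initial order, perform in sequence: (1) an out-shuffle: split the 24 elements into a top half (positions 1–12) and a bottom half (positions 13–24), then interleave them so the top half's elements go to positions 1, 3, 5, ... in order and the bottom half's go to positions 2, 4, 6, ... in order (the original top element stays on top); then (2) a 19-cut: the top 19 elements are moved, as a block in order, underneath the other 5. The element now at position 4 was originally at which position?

Undo the operations in reverse order, starting from position 4:
  undo op 2 (cut 19): 4 ← 23
  undo op 1 (out-shuffle, from top half): 23 ← 12
So the element at position 4 came from original position 12.

12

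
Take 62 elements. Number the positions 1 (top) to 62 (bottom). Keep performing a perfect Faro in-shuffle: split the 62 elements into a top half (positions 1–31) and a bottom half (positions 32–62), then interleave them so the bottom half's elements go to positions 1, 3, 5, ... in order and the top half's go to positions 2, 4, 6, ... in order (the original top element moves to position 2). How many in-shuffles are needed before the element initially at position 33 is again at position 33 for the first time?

6

Follow position 33 under repeated in-shuffles:
33 → 3 → 6 → 12 → 24 → 48 → 33
It first returns after 6 in-shuffles.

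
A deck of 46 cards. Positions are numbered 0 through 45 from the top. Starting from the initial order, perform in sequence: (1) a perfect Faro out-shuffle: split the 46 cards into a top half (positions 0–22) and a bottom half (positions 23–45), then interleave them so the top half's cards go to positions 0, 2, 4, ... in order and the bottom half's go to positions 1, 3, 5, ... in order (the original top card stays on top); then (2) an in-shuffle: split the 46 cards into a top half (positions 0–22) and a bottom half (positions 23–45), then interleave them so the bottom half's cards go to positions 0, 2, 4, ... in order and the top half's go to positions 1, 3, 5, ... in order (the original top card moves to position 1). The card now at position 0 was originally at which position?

34

Undo the operations in reverse order, starting from position 0:
  undo op 2 (in-shuffle, from bottom half): 0 ← 23
  undo op 1 (out-shuffle, from bottom half): 23 ← 34
So the card at position 0 came from original position 34.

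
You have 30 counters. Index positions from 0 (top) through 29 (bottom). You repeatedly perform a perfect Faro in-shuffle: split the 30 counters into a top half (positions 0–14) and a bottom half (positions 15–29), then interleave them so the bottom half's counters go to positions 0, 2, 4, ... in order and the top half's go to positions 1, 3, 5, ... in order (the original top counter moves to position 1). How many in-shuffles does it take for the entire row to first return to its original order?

5

The in-shuffle permutes the 30 positions with cycle lengths [5, 5, 5, 5, 5, 5].
Every counter is home exactly when every cycle has completed a whole number of laps, i.e. after lcm(5) = 5 in-shuffles.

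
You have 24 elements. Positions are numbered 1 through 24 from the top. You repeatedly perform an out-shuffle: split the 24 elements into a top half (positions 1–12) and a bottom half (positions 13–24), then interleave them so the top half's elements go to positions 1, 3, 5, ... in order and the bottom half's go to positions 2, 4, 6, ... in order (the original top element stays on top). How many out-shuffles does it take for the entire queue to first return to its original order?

The out-shuffle permutes the 24 positions with cycle lengths [1, 1, 11, 11].
Every element is home exactly when every cycle has completed a whole number of laps, i.e. after lcm(1, 11) = 11 out-shuffles.

11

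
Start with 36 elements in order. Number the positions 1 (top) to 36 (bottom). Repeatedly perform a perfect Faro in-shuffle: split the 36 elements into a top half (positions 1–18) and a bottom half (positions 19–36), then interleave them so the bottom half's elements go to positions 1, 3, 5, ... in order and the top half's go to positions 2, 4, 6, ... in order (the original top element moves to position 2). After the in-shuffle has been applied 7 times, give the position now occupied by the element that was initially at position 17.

30

Track the element's position through each in-shuffle:
17 → 34 → 31 → 25 → 13 → 26 → 15 → 30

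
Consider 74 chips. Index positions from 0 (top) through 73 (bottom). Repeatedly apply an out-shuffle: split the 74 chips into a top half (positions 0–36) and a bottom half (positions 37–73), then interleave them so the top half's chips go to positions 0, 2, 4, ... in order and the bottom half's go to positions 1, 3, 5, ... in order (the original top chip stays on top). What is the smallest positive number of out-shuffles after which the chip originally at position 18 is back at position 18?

9

Follow position 18 under repeated out-shuffles:
18 → 36 → 72 → 71 → 69 → 65 → 57 → 41 → 9 → 18
It first returns after 9 out-shuffles.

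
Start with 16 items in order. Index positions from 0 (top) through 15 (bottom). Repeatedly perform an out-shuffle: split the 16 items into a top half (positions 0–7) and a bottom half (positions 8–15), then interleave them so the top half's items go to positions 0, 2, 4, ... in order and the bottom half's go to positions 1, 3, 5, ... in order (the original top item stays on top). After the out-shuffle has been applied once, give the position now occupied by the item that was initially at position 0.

0

Position 0 is a fixed point of every out-shuffle, so the item never moves.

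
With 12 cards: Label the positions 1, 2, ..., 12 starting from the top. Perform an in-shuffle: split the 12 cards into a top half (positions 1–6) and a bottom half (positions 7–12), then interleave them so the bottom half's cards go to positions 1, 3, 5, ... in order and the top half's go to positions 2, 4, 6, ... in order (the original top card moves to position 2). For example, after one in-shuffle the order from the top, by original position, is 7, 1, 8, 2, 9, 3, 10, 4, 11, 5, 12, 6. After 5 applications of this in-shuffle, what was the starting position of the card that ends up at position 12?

2

Work backwards from position 12, undoing one in-shuffle at a time:
12 ← 6 ← 3 ← 8 ← 4 ← 2
So the card now at position 12 started at position 2.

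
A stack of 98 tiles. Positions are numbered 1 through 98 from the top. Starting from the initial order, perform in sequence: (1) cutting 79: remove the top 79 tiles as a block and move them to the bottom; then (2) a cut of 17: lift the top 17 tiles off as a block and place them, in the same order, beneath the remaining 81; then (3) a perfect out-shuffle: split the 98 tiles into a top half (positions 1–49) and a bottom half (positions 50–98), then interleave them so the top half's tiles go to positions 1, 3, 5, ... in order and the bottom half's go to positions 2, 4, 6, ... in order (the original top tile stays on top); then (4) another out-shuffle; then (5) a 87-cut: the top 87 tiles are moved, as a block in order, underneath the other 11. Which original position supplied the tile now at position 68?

Undo the operations in reverse order, starting from position 68:
  undo op 5 (cut 87): 68 ← 57
  undo op 4 (out-shuffle, from top half): 57 ← 29
  undo op 3 (out-shuffle, from top half): 29 ← 15
  undo op 2 (cut 17): 15 ← 32
  undo op 1 (cut 79): 32 ← 13
So the tile at position 68 came from original position 13.

13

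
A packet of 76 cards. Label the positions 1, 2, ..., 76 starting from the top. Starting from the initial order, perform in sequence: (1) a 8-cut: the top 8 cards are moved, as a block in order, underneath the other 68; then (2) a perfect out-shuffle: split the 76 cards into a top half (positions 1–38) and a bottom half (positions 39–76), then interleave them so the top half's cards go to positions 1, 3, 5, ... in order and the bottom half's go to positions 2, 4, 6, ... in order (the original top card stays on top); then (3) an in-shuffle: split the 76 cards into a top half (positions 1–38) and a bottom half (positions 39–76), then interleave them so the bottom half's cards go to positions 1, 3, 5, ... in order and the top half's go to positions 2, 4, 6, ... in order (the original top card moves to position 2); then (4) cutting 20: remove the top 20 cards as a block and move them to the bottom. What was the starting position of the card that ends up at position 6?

15

Undo the operations in reverse order, starting from position 6:
  undo op 4 (cut 20): 6 ← 26
  undo op 3 (in-shuffle, from top half): 26 ← 13
  undo op 2 (out-shuffle, from top half): 13 ← 7
  undo op 1 (cut 8): 7 ← 15
So the card at position 6 came from original position 15.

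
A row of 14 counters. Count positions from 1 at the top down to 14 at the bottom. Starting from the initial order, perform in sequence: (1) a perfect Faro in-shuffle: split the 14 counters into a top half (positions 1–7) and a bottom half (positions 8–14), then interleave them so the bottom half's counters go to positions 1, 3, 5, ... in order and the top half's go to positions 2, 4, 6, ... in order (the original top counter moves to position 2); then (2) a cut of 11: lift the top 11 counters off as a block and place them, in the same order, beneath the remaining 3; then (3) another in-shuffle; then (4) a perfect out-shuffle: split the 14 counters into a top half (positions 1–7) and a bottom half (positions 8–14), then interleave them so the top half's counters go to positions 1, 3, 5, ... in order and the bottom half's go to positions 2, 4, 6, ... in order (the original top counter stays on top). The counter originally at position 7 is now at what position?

Track the counter from position 7 forward through each operation:
  after op 1 (in-shuffle): 7 → 14
  after op 2 (cut 11): 14 → 3
  after op 3 (in-shuffle): 3 → 6
  after op 4 (out-shuffle): 6 → 11

11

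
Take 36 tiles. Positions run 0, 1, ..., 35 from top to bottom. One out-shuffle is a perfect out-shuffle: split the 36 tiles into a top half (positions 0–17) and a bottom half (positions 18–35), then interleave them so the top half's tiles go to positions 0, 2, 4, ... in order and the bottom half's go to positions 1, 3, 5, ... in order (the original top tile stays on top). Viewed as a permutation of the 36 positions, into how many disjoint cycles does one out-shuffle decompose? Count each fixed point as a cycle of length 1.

7

Trace each unvisited position around until it returns:
(0) (1 2 4 8 16 32 ... len 12) (3 6 12 24 13 26 ... len 12) (5 10 20) (7 14 28 21) (15 30 25) (35)
7 cycles in total.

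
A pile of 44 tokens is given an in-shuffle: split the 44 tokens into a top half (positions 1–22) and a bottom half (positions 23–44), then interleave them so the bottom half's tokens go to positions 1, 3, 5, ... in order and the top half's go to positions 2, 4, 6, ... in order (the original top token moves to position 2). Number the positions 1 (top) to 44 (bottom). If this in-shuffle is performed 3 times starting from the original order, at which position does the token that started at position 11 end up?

Track the token's position through each in-shuffle:
11 → 22 → 44 → 43

43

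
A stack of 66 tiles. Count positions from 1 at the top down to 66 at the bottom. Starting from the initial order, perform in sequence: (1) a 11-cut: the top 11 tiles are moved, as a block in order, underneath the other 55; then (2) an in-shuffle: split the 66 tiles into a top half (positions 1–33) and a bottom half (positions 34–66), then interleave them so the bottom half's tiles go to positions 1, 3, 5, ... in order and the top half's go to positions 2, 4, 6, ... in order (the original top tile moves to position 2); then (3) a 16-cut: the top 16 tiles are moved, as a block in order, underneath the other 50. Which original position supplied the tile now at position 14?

Undo the operations in reverse order, starting from position 14:
  undo op 3 (cut 16): 14 ← 30
  undo op 2 (in-shuffle, from top half): 30 ← 15
  undo op 1 (cut 11): 15 ← 26
So the tile at position 14 came from original position 26.

26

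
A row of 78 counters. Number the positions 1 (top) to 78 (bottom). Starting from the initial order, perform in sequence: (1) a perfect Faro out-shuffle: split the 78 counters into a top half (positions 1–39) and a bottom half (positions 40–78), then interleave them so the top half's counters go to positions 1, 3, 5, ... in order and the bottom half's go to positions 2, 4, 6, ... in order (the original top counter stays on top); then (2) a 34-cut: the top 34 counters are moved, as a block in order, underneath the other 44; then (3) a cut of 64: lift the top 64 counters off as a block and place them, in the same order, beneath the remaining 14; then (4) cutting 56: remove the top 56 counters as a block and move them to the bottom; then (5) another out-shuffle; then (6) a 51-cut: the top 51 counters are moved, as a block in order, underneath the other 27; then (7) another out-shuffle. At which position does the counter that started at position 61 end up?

4

Track the counter from position 61 forward through each operation:
  after op 1 (out-shuffle): 61 → 44
  after op 2 (cut 34): 44 → 10
  after op 3 (cut 64): 10 → 24
  after op 4 (cut 56): 24 → 46
  after op 5 (out-shuffle): 46 → 14
  after op 6 (cut 51): 14 → 41
  after op 7 (out-shuffle): 41 → 4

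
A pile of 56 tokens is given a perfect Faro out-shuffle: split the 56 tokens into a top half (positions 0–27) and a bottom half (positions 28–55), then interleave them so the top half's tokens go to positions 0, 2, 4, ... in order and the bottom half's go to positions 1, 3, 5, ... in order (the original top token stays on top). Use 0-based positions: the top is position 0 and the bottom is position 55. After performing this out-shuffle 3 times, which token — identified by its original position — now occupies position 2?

14

Work backwards from position 2, undoing one out-shuffle at a time:
2 ← 1 ← 28 ← 14
So the token now at position 2 started at position 14.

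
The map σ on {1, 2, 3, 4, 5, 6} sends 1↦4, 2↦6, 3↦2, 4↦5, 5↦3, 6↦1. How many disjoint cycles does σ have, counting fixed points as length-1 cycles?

Cycle decomposition: (1 4 5 3 2 6).
1 cycle.

1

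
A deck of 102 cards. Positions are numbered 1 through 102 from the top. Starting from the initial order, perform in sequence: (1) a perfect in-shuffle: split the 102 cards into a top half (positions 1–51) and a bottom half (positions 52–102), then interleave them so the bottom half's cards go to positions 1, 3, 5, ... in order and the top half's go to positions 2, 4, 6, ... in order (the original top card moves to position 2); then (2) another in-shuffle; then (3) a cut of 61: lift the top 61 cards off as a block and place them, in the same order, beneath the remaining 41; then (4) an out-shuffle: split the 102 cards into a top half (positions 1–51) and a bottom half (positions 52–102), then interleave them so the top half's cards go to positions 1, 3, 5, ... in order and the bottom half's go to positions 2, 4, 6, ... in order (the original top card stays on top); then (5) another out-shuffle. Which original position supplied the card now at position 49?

70

Undo the operations in reverse order, starting from position 49:
  undo op 5 (out-shuffle, from top half): 49 ← 25
  undo op 4 (out-shuffle, from top half): 25 ← 13
  undo op 3 (cut 61): 13 ← 74
  undo op 2 (in-shuffle, from top half): 74 ← 37
  undo op 1 (in-shuffle, from bottom half): 37 ← 70
So the card at position 49 came from original position 70.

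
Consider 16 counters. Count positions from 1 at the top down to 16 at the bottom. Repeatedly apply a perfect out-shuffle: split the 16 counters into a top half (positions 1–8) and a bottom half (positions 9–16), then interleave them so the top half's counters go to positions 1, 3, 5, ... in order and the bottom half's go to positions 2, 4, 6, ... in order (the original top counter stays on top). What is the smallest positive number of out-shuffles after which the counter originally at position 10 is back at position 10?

4

Follow position 10 under repeated out-shuffles:
10 → 4 → 7 → 13 → 10
It first returns after 4 out-shuffles.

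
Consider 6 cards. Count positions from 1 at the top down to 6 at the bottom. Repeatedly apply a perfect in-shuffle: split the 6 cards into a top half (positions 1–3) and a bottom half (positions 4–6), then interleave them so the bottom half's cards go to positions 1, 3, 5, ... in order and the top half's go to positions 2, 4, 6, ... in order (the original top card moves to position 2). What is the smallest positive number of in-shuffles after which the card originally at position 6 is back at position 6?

Follow position 6 under repeated in-shuffles:
6 → 5 → 3 → 6
It first returns after 3 in-shuffles.

3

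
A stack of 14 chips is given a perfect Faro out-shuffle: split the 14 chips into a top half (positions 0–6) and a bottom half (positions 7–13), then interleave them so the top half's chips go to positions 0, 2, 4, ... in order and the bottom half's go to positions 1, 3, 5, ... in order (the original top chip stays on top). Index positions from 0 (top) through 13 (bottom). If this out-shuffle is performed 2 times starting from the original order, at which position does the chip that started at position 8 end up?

6

Track the chip's position through each out-shuffle:
8 → 3 → 6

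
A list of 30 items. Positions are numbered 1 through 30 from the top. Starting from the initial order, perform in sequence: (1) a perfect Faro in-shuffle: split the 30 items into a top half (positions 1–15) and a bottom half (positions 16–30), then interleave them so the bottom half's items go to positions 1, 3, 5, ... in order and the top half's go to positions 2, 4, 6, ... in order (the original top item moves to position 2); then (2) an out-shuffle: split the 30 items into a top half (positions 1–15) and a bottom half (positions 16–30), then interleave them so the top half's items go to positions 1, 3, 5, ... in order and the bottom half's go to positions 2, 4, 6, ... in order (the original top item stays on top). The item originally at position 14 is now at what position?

Track the item from position 14 forward through each operation:
  after op 1 (in-shuffle): 14 → 28
  after op 2 (out-shuffle): 28 → 26

26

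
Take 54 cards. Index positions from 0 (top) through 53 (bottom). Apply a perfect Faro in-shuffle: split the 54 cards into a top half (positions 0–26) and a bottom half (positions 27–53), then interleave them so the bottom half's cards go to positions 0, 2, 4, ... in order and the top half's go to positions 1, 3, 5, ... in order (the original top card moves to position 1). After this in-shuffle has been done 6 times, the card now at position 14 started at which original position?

Work backwards from position 14, undoing one in-shuffle at a time:
14 ← 34 ← 44 ← 49 ← 24 ← 39 ← 19
So the card now at position 14 started at position 19.

19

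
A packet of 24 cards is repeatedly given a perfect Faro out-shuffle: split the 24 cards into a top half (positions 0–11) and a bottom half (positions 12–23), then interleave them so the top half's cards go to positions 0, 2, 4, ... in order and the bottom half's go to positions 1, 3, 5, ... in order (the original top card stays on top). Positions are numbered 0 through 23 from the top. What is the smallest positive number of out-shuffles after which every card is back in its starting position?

The out-shuffle permutes the 24 positions with cycle lengths [1, 1, 11, 11].
Every card is home exactly when every cycle has completed a whole number of laps, i.e. after lcm(1, 11) = 11 out-shuffles.

11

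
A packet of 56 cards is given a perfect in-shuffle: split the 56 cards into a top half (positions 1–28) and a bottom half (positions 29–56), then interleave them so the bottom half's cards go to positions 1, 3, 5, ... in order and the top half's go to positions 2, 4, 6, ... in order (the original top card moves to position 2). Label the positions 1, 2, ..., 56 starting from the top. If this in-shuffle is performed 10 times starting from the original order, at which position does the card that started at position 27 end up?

3

Track the card's position through each in-shuffle:
27 → 54 → 51 → 45 → 33 → 9 → 18 → 36 → 15 → 30 → 3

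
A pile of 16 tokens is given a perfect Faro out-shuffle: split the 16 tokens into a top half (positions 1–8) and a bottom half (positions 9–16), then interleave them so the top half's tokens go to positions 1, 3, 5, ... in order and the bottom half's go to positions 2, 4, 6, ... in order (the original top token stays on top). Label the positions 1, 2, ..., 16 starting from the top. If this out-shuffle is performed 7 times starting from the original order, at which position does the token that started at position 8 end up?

Track the token's position through each out-shuffle:
8 → 15 → 14 → 12 → 8 → 15 → 14 → 12

12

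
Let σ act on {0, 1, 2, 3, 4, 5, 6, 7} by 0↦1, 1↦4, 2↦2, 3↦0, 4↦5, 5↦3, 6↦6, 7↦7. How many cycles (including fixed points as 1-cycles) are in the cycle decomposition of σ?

Cycle decomposition: (0 1 4 5 3) (2) (6) (7).
4 cycles.

4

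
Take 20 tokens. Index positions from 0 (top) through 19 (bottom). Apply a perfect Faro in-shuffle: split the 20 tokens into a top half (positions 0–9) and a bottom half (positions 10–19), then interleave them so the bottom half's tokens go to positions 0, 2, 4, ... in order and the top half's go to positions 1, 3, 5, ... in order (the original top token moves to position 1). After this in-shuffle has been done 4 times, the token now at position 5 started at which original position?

Work backwards from position 5, undoing one in-shuffle at a time:
5 ← 2 ← 11 ← 5 ← 2
So the token now at position 5 started at position 2.

2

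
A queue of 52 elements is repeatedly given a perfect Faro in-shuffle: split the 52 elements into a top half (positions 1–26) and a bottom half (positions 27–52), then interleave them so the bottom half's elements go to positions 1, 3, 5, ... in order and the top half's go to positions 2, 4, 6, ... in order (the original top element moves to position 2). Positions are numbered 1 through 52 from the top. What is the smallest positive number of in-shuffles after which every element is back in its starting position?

52

The in-shuffle permutes the 52 positions with cycle lengths [52].
Every element is home exactly when every cycle has completed a whole number of laps, i.e. after lcm(52) = 52 in-shuffles.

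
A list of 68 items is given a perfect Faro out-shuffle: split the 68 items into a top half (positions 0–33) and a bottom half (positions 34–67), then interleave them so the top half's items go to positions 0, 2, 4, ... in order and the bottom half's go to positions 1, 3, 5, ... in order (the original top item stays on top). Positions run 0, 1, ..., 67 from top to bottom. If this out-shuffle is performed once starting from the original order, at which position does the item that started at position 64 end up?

Track the item's position through each out-shuffle:
64 → 61

61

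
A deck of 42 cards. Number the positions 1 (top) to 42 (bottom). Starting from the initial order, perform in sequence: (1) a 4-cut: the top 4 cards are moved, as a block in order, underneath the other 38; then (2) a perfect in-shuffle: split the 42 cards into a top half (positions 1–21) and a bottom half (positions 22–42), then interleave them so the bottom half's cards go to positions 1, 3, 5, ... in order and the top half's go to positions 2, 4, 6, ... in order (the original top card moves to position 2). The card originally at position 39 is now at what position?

27

Track the card from position 39 forward through each operation:
  after op 1 (cut 4): 39 → 35
  after op 2 (in-shuffle): 35 → 27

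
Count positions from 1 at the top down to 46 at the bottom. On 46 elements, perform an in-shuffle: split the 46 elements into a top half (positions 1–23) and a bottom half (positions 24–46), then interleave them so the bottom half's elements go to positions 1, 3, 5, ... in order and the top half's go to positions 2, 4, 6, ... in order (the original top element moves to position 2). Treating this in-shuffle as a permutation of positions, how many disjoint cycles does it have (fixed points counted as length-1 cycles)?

Trace each unvisited position around until it returns:
(1 2 4 8 16 32 ... len 23) (5 10 20 40 33 19 ... len 23)
2 cycles in total.

2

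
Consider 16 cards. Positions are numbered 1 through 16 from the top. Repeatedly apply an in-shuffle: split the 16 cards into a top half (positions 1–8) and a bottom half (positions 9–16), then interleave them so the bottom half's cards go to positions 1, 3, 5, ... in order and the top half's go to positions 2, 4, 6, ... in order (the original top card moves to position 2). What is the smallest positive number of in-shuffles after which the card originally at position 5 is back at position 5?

Follow position 5 under repeated in-shuffles:
5 → 10 → 3 → 6 → 12 → 7 → 14 → 11 → 5
It first returns after 8 in-shuffles.

8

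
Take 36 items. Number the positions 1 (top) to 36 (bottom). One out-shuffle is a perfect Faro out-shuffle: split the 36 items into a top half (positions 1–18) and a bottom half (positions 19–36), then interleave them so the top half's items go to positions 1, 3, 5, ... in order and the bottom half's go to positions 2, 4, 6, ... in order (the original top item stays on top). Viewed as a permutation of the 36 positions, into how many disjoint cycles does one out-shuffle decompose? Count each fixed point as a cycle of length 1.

Trace each unvisited position around until it returns:
(1) (2 3 5 9 17 33 ... len 12) (4 7 13 25 14 27 ... len 12) (6 11 21) (8 15 29 22) (16 31 26) (36)
7 cycles in total.

7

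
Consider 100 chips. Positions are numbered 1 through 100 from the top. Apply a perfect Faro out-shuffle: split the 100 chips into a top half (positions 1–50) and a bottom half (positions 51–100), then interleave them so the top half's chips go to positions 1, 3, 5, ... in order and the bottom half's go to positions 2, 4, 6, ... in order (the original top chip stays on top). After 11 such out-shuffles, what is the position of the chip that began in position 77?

Track the chip's position through each out-shuffle:
77 → 54 → 8 → 15 → 29 → 57 → 14 → 27 → 53 → 6 → 11 → 21

21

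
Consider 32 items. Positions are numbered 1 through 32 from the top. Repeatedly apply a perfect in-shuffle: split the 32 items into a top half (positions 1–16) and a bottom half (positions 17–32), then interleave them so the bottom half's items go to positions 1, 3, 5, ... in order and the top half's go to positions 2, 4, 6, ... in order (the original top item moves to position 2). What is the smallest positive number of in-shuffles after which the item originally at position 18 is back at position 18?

10

Follow position 18 under repeated in-shuffles:
18 → 3 → 6 → 12 → 24 → 15 → 30 → 27 → 21 → 9 → 18
It first returns after 10 in-shuffles.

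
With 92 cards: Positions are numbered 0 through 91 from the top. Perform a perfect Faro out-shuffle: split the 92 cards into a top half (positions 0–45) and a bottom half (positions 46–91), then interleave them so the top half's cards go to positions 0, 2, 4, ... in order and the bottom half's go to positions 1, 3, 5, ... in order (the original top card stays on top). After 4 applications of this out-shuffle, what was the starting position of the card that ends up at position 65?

78

Work backwards from position 65, undoing one out-shuffle at a time:
65 ← 78 ← 39 ← 65 ← 78
So the card now at position 65 started at position 78.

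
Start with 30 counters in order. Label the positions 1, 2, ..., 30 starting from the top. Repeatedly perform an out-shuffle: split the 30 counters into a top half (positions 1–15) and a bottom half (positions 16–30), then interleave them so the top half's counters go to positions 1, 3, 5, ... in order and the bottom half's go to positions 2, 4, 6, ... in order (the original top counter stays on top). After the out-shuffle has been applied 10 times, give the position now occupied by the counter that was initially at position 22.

Track the counter's position through each out-shuffle:
22 → 14 → 27 → 24 → 18 → 6 → 11 → 21 → 12 → 23 → 16

16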